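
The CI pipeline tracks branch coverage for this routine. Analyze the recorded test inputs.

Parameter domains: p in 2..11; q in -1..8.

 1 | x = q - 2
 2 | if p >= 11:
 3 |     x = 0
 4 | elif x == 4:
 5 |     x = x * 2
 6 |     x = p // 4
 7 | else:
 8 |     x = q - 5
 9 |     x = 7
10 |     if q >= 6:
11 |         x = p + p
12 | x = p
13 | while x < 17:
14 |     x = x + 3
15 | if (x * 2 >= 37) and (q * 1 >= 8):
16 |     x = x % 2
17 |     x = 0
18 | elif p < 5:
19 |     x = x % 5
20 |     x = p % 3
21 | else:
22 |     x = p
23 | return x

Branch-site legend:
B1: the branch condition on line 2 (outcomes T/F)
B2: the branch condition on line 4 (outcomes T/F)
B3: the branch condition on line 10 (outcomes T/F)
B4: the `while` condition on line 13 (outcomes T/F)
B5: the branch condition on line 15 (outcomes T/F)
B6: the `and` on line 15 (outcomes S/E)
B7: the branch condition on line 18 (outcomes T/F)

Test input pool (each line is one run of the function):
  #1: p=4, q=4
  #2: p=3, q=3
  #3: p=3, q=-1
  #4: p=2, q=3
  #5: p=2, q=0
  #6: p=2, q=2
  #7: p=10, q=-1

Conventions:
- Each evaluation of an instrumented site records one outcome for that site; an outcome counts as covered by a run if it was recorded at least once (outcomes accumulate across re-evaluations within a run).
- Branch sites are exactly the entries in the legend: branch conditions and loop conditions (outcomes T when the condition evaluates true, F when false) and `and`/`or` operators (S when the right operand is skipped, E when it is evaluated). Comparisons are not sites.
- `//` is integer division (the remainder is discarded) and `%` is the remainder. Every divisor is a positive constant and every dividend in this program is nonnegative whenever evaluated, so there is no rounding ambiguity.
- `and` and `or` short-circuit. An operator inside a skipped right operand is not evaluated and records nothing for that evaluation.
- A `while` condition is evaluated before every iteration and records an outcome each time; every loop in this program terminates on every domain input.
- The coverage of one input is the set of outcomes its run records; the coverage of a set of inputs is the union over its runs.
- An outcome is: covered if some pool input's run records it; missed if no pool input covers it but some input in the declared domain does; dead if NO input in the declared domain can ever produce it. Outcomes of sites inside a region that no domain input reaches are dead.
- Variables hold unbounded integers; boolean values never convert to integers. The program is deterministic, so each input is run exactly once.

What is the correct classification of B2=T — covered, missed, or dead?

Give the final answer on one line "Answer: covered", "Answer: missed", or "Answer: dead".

no pool input records B2=T
but domain input (p=2, q=6) does record it -> reachable, so missed

Answer: missed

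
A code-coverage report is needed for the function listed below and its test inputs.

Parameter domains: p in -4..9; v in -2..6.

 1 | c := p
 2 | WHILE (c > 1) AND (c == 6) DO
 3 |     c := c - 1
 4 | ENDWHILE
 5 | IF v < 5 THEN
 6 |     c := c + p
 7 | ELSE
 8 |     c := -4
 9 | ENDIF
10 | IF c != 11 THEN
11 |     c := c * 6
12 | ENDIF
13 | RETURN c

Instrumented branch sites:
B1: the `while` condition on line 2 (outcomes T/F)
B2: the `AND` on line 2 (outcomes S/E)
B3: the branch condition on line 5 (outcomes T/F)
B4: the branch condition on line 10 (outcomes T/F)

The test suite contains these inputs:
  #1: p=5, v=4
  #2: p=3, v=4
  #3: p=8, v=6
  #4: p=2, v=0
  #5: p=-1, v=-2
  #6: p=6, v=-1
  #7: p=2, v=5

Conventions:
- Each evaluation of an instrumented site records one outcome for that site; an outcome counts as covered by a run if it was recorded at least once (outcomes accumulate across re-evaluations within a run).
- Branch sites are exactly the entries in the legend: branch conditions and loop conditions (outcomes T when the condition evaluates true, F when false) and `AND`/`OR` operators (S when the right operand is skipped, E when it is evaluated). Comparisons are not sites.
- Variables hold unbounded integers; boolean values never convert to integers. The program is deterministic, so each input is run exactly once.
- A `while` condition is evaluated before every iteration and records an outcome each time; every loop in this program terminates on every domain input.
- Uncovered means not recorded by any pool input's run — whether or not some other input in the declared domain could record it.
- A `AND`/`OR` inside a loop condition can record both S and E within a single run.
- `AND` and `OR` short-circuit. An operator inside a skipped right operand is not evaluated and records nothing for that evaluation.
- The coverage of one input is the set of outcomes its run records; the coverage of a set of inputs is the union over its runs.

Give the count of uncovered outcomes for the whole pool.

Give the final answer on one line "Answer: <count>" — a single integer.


run #1 (p=5, v=4) runs B2->E, B1->F, B3->T, B4->T; records B1=F, B2=E, B3=T, B4=T
run #2 (p=3, v=4) runs B2->E, B1->F, B3->T, B4->T; records B1=F, B2=E, B3=T, B4=T
run #3 (p=8, v=6) runs B2->E, B1->F, B3->F, B4->T; records B1=F, B2=E, B3=F, B4=T
run #4 (p=2, v=0) runs B2->E, B1->F, B3->T, B4->T; records B1=F, B2=E, B3=T, B4=T
run #5 (p=-1, v=-2) runs B2->S, B1->F, B3->T, B4->T; records B1=F, B2=S, B3=T, B4=T
run #6 (p=6, v=-1) runs B2->E, B1->T, B2->E, B1->F, B3->T, B4->F; records B1=T, B1=F, B2=E, B3=T, B4=F
run #7 (p=2, v=5) runs B2->E, B1->F, B3->F, B4->T; records B1=F, B2=E, B3=F, B4=T
union over the pool: B1=T, B1=F, B2=S, B2=E, B3=T, B3=F, B4=T, B4=F
uncovered (0 of 8): none
Answer: 0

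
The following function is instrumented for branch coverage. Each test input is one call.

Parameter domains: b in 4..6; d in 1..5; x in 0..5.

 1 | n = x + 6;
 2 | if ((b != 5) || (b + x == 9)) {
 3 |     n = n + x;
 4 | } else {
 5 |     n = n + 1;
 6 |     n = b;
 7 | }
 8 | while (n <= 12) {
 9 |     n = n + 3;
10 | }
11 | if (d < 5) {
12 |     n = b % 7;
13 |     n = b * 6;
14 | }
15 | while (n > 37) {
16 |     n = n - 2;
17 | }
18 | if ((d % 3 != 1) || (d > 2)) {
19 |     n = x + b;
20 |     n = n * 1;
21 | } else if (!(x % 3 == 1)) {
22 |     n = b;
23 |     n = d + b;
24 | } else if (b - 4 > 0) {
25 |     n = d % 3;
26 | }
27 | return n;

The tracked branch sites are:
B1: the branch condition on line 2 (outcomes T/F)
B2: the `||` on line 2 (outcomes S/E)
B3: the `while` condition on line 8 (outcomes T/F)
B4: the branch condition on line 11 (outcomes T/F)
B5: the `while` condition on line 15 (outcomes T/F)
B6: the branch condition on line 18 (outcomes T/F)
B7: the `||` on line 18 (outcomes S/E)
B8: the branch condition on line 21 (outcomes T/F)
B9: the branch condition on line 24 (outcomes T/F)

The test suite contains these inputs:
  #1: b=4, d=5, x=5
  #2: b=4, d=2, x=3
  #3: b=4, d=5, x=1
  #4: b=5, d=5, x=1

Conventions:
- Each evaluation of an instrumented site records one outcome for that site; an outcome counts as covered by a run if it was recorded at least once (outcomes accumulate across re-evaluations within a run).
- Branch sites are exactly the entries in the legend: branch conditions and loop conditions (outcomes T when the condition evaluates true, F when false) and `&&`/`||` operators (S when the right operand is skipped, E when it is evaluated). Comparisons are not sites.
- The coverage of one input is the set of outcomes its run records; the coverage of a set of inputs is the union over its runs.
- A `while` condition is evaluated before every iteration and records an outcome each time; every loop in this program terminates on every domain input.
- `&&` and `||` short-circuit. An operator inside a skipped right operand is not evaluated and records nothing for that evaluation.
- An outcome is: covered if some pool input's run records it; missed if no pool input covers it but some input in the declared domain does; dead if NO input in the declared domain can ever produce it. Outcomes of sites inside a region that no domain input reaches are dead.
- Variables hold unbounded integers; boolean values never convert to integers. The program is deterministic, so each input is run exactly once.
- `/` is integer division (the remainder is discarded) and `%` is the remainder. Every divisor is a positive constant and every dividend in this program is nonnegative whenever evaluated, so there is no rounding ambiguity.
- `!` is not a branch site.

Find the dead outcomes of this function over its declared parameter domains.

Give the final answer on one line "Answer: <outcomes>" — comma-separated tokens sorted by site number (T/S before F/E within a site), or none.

checking every outcome against all 90 domain inputs:
  B5=T: zero occurrences over every domain input -> dead
  reachable outcomes have witnesses, e.g. B1=T (e.g. b=4, d=1, x=0), B1=F (e.g. b=5, d=1, x=0), B2=S (e.g. b=4, d=1, x=0), B2=E (e.g. b=5, d=1, x=0)

Answer: B5=T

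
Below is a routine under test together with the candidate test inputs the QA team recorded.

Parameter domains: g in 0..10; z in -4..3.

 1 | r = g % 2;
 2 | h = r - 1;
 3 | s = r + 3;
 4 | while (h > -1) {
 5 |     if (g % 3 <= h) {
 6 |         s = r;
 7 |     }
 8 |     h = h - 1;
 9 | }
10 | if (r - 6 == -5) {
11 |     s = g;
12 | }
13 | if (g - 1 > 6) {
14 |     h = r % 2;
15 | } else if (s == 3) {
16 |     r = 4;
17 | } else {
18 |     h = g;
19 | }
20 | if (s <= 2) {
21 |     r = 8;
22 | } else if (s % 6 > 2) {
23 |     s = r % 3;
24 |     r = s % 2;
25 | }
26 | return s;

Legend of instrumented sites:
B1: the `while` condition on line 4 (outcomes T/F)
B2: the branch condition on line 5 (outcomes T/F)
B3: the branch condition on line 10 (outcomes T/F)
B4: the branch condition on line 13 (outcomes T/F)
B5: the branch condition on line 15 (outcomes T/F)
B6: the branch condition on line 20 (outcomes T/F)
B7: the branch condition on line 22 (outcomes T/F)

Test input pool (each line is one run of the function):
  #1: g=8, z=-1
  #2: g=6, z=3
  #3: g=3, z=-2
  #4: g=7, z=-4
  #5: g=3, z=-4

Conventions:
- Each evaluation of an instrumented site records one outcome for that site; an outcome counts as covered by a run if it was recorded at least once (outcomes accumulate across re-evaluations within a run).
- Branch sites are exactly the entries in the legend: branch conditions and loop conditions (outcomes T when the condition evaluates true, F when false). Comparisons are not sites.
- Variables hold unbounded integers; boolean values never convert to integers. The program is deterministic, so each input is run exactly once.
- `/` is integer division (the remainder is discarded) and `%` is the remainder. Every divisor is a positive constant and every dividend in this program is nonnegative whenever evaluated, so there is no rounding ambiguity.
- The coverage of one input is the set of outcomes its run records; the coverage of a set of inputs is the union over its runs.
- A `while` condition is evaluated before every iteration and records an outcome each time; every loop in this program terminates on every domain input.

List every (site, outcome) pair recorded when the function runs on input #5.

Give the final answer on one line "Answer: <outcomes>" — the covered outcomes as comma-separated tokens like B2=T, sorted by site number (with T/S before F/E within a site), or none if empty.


Tracing the run of input #5 (g=3, z=-4):
  B1->T, B2->T, B1->F, B3->T, B4->F, B5->T, B6->F, B7->T
collecting distinct outcomes: B1=T, B1=F, B2=T, B3=T, B4=F, B5=T, B6=F, B7=T
Answer: B1=T, B1=F, B2=T, B3=T, B4=F, B5=T, B6=F, B7=T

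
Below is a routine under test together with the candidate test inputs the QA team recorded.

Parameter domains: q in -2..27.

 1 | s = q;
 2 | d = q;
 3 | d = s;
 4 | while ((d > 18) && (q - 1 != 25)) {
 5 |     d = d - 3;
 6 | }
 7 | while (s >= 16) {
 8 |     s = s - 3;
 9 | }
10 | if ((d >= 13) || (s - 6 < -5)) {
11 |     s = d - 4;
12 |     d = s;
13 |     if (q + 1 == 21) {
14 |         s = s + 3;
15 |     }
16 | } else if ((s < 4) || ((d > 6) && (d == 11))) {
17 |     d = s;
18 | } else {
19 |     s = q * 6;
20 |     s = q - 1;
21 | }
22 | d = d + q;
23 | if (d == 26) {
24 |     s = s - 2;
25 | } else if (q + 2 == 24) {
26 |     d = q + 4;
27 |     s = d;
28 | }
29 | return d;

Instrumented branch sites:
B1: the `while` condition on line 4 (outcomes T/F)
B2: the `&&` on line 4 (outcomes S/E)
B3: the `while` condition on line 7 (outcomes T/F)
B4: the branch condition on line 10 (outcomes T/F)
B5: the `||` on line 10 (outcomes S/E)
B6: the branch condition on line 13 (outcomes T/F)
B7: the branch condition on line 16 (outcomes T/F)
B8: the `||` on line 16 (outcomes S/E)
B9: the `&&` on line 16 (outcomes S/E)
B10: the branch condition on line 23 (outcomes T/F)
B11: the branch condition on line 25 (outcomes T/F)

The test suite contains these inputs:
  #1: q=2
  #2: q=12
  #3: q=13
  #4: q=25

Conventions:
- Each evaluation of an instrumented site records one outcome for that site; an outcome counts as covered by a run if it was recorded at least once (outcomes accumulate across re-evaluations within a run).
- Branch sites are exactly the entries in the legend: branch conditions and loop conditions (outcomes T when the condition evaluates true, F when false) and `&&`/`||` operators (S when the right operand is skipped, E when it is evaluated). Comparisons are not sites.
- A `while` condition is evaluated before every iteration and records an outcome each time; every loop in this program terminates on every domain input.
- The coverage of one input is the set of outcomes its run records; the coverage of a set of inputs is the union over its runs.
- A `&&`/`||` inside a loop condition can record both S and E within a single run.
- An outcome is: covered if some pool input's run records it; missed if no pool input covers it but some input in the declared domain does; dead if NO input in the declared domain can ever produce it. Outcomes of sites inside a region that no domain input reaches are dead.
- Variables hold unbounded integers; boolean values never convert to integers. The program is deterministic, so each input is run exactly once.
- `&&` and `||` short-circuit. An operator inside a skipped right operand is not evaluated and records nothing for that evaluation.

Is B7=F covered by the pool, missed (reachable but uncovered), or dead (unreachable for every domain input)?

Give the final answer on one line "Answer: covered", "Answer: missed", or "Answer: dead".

B7=F is recorded by pool input(s) 2 -> covered

Answer: covered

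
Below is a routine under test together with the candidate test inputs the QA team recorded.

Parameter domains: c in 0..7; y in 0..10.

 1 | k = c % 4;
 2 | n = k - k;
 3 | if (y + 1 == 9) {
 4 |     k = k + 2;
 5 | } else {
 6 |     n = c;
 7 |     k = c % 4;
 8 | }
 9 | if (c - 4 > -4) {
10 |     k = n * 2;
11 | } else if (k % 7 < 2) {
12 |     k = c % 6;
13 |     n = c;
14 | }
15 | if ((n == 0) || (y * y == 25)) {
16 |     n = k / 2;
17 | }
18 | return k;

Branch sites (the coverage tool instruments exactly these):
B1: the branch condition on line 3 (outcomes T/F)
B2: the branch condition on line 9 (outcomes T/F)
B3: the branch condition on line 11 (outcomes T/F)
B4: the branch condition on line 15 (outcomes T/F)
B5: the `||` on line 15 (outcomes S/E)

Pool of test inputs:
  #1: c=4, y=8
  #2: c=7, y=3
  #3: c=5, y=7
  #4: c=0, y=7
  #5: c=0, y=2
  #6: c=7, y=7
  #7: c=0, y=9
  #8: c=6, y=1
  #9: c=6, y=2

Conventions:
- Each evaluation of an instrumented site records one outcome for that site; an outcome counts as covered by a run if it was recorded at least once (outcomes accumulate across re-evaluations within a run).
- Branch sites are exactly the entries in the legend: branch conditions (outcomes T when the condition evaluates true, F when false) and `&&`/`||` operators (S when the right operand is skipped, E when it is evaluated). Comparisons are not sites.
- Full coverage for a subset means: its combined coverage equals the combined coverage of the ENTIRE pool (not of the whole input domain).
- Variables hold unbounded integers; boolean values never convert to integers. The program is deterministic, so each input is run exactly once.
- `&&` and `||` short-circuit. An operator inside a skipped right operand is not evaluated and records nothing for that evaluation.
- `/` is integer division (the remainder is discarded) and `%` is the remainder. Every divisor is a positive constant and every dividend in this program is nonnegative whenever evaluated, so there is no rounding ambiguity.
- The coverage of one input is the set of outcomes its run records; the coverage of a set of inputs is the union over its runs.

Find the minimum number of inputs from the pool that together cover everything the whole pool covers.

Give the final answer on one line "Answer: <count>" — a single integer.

input #1, c=4, y=8: events B1->T, B2->T, B5->S, B4->T; outcomes B1=T, B2=T, B4=T, B5=S
input #2, c=7, y=3: events B1->F, B2->T, B5->E, B4->F; outcomes B1=F, B2=T, B4=F, B5=E
input #3, c=5, y=7: events B1->F, B2->T, B5->E, B4->F; outcomes B1=F, B2=T, B4=F, B5=E
input #4, c=0, y=7: events B1->F, B2->F, B3->T, B5->S, B4->T; outcomes B1=F, B2=F, B3=T, B4=T, B5=S
input #5, c=0, y=2: events B1->F, B2->F, B3->T, B5->S, B4->T; outcomes B1=F, B2=F, B3=T, B4=T, B5=S
input #6, c=7, y=7: events B1->F, B2->T, B5->E, B4->F; outcomes B1=F, B2=T, B4=F, B5=E
input #7, c=0, y=9: events B1->F, B2->F, B3->T, B5->S, B4->T; outcomes B1=F, B2=F, B3=T, B4=T, B5=S
input #8, c=6, y=1: events B1->F, B2->T, B5->E, B4->F; outcomes B1=F, B2=T, B4=F, B5=E
input #9, c=6, y=2: events B1->F, B2->T, B5->E, B4->F; outcomes B1=F, B2=T, B4=F, B5=E
union over all inputs: B1=T, B1=F, B2=T, B2=F, B3=T, B4=T, B4=F, B5=S, B5=E (9 outcomes)
size 1 is not enough: best union over all size-1 subsets is 5/9
size 2 is not enough: best union over all size-2 subsets is 8/9
at size 3, {1, 2, 4} reaches all 9 outcomes; every lexicographically earlier size-3 subset fails

Answer: 3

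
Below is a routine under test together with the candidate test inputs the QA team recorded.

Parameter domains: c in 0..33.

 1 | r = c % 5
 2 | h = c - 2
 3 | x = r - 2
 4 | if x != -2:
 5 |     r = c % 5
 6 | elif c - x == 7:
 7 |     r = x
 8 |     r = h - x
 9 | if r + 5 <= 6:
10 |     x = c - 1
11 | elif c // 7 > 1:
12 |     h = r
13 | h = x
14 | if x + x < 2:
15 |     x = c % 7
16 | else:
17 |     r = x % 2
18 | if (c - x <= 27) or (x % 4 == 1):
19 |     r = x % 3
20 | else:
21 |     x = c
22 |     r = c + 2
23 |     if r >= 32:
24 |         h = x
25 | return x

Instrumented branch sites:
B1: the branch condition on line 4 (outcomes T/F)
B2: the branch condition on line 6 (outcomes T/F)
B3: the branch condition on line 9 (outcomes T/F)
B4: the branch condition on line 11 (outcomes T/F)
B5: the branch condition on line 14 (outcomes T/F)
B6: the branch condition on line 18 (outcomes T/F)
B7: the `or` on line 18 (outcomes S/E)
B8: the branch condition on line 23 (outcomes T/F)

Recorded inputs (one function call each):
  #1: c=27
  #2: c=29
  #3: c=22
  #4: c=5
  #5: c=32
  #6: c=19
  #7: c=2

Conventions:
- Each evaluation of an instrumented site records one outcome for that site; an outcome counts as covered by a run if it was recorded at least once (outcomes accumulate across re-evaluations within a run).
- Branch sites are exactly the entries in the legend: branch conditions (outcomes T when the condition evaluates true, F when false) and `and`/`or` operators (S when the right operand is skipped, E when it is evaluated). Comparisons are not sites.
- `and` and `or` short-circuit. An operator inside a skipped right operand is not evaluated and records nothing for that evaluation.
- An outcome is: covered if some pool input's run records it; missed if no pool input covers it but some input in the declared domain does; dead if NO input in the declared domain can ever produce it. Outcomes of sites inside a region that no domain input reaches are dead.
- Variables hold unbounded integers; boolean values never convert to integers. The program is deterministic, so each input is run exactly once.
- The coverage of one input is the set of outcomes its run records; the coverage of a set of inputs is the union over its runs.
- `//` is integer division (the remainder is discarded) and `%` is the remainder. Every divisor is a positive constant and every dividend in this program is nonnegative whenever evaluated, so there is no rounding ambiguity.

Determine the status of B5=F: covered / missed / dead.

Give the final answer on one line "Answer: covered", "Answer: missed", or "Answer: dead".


B5=F is recorded by pool input(s) 2, 6 -> covered
Answer: covered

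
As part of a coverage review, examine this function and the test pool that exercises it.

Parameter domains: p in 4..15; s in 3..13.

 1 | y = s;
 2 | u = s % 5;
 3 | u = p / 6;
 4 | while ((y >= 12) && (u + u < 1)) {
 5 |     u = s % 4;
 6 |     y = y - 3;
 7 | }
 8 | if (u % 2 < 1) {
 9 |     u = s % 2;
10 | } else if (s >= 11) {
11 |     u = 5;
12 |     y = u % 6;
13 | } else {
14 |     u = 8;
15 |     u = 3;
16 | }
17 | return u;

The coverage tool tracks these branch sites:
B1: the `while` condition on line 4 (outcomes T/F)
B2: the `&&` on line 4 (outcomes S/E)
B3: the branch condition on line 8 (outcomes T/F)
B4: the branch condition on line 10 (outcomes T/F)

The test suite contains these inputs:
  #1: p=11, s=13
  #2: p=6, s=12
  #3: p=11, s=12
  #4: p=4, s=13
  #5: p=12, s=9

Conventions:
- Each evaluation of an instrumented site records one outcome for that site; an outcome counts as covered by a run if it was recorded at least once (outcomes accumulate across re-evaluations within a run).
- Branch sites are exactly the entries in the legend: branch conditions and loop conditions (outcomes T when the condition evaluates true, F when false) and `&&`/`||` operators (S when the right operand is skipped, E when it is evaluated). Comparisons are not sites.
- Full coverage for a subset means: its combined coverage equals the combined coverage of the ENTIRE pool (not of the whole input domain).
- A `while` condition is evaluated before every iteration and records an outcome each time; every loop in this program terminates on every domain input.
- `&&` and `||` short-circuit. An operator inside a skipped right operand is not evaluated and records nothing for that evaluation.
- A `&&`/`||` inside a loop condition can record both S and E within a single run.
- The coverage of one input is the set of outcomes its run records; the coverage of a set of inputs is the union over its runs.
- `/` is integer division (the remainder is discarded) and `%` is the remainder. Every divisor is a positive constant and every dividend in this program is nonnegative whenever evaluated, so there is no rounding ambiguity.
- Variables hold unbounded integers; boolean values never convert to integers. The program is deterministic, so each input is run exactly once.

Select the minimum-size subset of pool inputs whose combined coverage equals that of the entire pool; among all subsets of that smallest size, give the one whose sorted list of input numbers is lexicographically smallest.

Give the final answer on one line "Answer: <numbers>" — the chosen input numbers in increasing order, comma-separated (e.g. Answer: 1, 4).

test 1 (p=11, s=13) fires B2->E, B1->F, B3->F, B4->T; hits B1=F, B2=E, B3=F, B4=T
test 2 (p=6, s=12) fires B2->E, B1->F, B3->F, B4->T; hits B1=F, B2=E, B3=F, B4=T
test 3 (p=11, s=12) fires B2->E, B1->F, B3->F, B4->T; hits B1=F, B2=E, B3=F, B4=T
test 4 (p=4, s=13) fires B2->E, B1->T, B2->S, B1->F, B3->F, B4->T; hits B1=T, B1=F, B2=S, B2=E, B3=F, B4=T
test 5 (p=12, s=9) fires B2->S, B1->F, B3->T; hits B1=F, B2=S, B3=T
pool-wide coverage (7 outcomes): B1=T, B1=F, B2=S, B2=E, B3=T, B3=F, B4=T
size 1 is not enough: best union over all size-1 subsets is 6/7
at size 2, {4, 5} reaches all 7 outcomes; every lexicographically earlier size-2 subset fails

Answer: 4, 5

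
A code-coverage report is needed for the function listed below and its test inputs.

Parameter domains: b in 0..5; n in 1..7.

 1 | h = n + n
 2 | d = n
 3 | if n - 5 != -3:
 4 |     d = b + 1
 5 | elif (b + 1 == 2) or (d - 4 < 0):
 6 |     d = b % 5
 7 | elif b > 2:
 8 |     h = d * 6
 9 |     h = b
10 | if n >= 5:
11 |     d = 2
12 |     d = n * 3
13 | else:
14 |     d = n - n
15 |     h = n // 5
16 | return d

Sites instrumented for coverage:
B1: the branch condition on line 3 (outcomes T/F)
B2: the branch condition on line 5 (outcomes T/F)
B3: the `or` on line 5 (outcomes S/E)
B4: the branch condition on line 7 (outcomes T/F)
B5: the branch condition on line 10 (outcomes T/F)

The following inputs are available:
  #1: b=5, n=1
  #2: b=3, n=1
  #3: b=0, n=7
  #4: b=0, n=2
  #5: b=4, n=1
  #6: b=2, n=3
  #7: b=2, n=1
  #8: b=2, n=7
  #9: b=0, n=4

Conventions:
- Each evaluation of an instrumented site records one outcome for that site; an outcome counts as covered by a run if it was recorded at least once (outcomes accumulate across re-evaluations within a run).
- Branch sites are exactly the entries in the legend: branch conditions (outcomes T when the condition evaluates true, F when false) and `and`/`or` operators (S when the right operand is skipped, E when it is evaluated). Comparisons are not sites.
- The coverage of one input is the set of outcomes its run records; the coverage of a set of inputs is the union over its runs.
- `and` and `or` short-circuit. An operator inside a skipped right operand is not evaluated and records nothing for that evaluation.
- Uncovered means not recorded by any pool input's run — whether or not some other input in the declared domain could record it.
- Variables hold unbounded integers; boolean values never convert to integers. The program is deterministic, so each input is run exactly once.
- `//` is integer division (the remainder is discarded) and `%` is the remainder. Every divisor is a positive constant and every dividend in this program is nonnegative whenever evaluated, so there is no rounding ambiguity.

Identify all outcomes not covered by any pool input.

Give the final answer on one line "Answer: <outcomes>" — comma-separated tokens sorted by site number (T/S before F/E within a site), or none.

test 1 (b=5, n=1) hits B1=T, B5=F
test 2 (b=3, n=1) hits B1=T, B5=F
test 3 (b=0, n=7) hits B1=T, B5=T
test 4 (b=0, n=2) hits B1=F, B2=T, B3=E, B5=F
test 5 (b=4, n=1) hits B1=T, B5=F
test 6 (b=2, n=3) hits B1=T, B5=F
test 7 (b=2, n=1) hits B1=T, B5=F
test 8 (b=2, n=7) hits B1=T, B5=T
test 9 (b=0, n=4) hits B1=T, B5=F
union over the pool: B1=T, B1=F, B2=T, B3=E, B5=T, B5=F
uncovered (4 of 10): B2=F, B3=S, B4=T, B4=F

Answer: B2=F, B3=S, B4=T, B4=F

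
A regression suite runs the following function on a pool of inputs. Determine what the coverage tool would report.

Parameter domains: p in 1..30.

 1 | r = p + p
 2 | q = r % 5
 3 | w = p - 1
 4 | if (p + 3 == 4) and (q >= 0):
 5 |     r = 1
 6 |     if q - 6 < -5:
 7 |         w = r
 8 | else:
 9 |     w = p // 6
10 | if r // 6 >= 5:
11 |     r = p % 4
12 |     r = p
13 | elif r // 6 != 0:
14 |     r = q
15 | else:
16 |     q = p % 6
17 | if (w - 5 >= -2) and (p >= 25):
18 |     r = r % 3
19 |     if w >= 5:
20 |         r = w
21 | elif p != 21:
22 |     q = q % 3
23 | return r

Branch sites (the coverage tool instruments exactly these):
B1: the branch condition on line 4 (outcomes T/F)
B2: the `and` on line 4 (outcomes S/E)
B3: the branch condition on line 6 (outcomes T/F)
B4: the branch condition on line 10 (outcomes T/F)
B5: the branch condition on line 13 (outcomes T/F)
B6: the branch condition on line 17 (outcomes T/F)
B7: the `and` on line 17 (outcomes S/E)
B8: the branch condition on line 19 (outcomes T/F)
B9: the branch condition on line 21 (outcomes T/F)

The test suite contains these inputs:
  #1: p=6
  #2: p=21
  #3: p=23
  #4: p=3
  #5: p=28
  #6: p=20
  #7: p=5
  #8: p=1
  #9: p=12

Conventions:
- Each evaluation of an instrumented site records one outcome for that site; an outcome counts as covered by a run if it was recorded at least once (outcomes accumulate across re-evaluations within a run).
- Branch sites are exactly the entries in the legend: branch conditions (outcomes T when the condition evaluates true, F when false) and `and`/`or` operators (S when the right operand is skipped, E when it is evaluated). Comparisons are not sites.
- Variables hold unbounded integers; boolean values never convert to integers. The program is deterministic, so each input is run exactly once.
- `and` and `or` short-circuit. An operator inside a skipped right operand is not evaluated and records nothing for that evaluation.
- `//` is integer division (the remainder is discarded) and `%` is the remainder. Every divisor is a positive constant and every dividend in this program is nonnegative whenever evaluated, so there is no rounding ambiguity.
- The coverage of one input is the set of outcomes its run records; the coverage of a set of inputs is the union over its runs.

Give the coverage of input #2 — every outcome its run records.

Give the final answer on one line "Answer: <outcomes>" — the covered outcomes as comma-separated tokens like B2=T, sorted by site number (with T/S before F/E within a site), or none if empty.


Tracing the run of input #2 (p=21):
  B2->S, B1->F, B4->T, B7->E, B6->F, B9->F
distinct outcomes covered: B1=F, B2=S, B4=T, B6=F, B7=E, B9=F
Answer: B1=F, B2=S, B4=T, B6=F, B7=E, B9=F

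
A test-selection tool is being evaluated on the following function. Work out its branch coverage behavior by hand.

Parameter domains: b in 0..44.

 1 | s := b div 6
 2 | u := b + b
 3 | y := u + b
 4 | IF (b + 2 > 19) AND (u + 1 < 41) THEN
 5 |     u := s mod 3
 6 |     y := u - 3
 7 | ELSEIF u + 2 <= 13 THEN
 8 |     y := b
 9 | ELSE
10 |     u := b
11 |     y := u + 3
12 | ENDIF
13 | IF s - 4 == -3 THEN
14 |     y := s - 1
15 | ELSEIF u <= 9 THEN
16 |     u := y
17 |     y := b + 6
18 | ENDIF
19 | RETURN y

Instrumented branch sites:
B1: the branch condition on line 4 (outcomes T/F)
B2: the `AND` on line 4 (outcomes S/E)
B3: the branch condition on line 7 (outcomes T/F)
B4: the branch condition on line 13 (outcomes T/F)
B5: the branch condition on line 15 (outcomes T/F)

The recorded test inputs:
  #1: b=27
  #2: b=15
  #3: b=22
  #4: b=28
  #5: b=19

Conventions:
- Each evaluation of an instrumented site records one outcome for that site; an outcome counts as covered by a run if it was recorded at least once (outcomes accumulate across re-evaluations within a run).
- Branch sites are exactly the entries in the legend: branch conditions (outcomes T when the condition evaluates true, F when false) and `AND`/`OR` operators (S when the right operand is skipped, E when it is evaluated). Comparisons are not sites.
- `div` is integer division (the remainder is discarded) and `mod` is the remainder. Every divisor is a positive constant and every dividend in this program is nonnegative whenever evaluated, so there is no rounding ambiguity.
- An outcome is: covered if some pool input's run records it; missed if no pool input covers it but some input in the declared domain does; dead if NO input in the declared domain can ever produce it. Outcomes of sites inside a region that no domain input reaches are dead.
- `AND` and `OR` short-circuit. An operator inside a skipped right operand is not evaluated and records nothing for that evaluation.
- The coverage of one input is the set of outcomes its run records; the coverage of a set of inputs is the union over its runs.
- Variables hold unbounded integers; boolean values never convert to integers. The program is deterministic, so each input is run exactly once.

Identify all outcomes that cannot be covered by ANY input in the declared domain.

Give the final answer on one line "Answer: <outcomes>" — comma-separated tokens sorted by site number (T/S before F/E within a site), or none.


running all 45 domain inputs and tallying outcomes:
  reachable outcomes have witnesses, e.g. B1=T (e.g. b=18), B1=F (e.g. b=0), B2=S (e.g. b=0), B2=E (e.g. b=18)
Answer: none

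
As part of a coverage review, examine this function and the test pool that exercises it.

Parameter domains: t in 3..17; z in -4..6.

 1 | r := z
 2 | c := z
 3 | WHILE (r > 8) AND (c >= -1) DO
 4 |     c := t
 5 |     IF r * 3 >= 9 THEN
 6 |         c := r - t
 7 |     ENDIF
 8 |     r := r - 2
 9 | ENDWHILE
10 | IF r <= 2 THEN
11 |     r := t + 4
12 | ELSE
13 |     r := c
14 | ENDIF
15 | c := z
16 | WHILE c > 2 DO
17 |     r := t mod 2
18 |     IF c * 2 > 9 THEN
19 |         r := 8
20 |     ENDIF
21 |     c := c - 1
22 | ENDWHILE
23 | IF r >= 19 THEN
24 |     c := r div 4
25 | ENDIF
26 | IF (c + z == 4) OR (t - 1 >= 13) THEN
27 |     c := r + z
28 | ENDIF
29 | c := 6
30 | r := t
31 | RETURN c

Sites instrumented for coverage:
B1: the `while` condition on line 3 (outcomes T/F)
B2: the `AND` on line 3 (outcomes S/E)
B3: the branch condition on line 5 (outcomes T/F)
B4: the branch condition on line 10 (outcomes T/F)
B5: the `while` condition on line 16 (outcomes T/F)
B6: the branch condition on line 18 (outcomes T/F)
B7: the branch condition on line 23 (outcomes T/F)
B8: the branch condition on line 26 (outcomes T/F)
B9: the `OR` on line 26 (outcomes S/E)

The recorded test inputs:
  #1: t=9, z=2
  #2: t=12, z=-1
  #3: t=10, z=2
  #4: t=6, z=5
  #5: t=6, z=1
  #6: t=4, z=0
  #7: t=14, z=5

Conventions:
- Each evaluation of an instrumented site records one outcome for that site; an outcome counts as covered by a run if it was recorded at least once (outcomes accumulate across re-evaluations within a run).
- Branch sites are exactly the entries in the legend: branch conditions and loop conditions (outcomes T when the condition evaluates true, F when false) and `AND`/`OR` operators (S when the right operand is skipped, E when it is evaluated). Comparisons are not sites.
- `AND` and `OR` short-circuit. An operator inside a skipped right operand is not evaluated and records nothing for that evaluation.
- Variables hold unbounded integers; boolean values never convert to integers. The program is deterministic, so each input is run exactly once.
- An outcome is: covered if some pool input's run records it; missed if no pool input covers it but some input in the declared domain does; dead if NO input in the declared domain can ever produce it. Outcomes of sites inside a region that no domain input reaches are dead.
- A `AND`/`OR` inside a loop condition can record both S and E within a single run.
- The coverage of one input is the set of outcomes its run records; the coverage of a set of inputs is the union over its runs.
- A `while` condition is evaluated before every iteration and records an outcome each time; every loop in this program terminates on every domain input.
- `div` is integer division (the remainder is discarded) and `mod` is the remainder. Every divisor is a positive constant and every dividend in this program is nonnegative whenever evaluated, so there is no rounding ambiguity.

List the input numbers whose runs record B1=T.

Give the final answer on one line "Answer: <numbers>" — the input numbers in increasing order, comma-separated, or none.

input #1 (t=9, z=2): does not produce B1=T
input #2 (t=12, z=-1): does not produce B1=T
input #3 (t=10, z=2): does not produce B1=T
input #4 (t=6, z=5): does not produce B1=T
input #5 (t=6, z=1): does not produce B1=T
input #6 (t=4, z=0): does not produce B1=T
input #7 (t=14, z=5): does not produce B1=T

Answer: none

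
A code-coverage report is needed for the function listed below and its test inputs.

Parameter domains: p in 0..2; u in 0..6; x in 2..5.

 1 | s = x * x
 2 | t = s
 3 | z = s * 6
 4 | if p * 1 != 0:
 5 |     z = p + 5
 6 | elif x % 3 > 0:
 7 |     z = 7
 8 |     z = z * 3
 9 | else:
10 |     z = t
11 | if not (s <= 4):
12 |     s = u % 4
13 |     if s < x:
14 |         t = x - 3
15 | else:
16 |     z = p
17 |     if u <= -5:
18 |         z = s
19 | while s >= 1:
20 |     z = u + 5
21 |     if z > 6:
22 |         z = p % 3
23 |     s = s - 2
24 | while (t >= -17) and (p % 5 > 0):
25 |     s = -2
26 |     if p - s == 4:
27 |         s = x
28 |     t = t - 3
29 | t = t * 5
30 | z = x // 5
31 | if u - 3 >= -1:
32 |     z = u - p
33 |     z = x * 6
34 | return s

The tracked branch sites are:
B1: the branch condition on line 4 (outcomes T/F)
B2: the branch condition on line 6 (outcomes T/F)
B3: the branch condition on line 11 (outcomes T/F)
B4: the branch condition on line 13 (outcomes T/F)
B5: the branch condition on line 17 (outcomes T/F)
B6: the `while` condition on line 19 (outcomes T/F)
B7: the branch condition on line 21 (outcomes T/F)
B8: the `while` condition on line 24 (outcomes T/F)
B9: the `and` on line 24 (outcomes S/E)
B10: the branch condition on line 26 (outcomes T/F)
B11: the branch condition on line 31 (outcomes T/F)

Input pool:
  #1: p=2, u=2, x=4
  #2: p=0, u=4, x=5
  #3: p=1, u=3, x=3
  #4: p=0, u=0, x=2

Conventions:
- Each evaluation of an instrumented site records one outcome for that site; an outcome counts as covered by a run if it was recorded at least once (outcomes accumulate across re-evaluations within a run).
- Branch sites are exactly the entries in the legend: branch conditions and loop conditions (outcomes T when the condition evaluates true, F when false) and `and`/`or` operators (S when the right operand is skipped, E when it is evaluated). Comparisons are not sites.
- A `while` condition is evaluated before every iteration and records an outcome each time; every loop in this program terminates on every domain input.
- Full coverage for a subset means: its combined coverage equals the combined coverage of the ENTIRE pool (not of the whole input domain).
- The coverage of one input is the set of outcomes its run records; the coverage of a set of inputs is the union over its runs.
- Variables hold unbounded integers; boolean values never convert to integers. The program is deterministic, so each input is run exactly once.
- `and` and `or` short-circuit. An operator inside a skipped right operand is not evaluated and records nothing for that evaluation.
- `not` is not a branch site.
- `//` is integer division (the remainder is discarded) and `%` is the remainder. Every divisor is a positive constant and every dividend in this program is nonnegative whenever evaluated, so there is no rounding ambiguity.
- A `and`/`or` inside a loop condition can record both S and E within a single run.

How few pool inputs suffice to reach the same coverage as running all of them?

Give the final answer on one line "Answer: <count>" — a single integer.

input #1, p=2, u=2, x=4: events B1->T, B3->T, B4->T, B6->T, B7->T, B6->F, B9->E, B8->T, B10->T, B9->E, B8->T, B10->T, B9->E, B8->T, ...; outcomes B1=T, B3=T, B4=T, B6=T, B6=F, B7=T, B8=T, B8=F, B9=S, B9=E, B10=T, B11=T
input #2, p=0, u=4, x=5: events B1->F, B2->T, B3->T, B4->T, B6->F, B9->E, B8->F, B11->T; outcomes B1=F, B2=T, B3=T, B4=T, B6=F, B8=F, B9=E, B11=T
input #3, p=1, u=3, x=3: events B1->T, B3->T, B4->F, B6->T, B7->T, B6->T, B7->T, B6->F, B9->E, B8->T, B10->F, B9->E, B8->T, B10->F, ...; outcomes B1=T, B3=T, B4=F, B6=T, B6=F, B7=T, B8=T, B8=F, B9=S, B9=E, B10=F, B11=T
input #4, p=0, u=0, x=2: events B1->F, B2->T, B3->F, B5->F, B6->T, B7->F, B6->T, B7->F, B6->F, B9->E, B8->F, B11->F; outcomes B1=F, B2=T, B3=F, B5=F, B6=T, B6=F, B7=F, B8=F, B9=E, B11=F
union over all inputs: B1=T, B1=F, B2=T, B3=T, B3=F, B4=T, B4=F, B5=F, B6=T, B6=F, B7=T, B7=F, B8=T, B8=F, B9=S, B9=E, B10=T, B10=F, B11=T, B11=F (20 outcomes)
every size-1 subset falls short of the 20 outcomes (best: 12/20)
every size-2 subset falls short of the 20 outcomes (best: 18/20)
at size 3, {1, 3, 4} reaches all 20 outcomes; every lexicographically earlier size-3 subset fails

Answer: 3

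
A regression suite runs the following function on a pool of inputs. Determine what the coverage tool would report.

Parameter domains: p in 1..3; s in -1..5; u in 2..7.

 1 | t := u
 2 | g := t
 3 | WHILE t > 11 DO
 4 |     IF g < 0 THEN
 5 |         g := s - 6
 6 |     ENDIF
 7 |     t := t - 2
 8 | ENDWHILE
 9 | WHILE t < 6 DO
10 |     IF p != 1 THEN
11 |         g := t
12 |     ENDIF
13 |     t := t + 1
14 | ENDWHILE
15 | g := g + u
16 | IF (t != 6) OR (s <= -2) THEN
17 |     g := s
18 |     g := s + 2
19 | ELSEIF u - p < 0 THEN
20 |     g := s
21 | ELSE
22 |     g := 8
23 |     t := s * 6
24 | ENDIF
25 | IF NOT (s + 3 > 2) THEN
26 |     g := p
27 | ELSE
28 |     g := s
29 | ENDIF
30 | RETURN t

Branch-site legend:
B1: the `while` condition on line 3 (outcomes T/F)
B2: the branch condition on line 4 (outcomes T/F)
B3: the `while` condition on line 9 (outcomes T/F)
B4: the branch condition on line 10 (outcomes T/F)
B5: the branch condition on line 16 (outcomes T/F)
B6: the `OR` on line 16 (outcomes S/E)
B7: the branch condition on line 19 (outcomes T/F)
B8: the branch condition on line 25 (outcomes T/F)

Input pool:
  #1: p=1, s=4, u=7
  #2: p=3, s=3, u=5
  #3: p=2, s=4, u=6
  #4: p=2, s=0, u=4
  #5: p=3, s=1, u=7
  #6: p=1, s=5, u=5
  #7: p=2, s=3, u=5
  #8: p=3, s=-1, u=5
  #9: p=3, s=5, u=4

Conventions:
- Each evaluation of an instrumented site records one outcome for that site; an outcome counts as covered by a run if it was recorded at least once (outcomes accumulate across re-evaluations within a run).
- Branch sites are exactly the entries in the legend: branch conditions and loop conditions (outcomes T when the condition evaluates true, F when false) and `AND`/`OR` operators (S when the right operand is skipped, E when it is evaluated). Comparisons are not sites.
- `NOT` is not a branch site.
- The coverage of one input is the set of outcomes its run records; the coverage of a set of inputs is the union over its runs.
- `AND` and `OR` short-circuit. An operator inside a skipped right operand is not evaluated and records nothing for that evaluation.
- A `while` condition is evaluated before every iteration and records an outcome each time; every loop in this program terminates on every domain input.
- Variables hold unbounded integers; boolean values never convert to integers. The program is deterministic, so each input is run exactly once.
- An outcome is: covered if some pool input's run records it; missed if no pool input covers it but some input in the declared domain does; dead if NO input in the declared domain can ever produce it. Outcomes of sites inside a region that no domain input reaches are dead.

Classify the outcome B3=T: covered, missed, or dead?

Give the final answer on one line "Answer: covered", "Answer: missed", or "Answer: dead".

B3=T is recorded by pool input(s) 2, 4, 6, 7, 8, 9 -> covered

Answer: covered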